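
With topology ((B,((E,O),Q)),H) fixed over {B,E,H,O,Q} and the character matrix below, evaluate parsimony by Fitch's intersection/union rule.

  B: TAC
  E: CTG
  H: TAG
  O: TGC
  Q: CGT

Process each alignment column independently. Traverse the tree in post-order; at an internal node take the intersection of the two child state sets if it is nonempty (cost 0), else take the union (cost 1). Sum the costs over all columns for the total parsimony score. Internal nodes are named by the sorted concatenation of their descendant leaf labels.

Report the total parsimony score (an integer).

site 0, node EO: E={C} ∪ O={T} → {C,T} (+1)
site 0, node EOQ: EO={C,T} ∩ Q={C} → {C} (+0)
site 0, node BEOQ: B={T} ∪ EOQ={C} → {C,T} (+1)
site 0, node BEHOQ: BEOQ={C,T} ∩ H={T} → {T} (+0)
site 1, node EO: E={T} ∪ O={G} → {G,T} (+1)
site 1, node EOQ: EO={G,T} ∩ Q={G} → {G} (+0)
site 1, node BEOQ: B={A} ∪ EOQ={G} → {A,G} (+1)
site 1, node BEHOQ: BEOQ={A,G} ∩ H={A} → {A} (+0)
site 2, node EO: E={G} ∪ O={C} → {C,G} (+1)
site 2, node EOQ: EO={C,G} ∪ Q={T} → {C,G,T} (+1)
site 2, node BEOQ: B={C} ∩ EOQ={C,G,T} → {C} (+0)
site 2, node BEHOQ: BEOQ={C} ∪ H={G} → {C,G} (+1)
per-site changes: [2, 2, 3]; total = 7

7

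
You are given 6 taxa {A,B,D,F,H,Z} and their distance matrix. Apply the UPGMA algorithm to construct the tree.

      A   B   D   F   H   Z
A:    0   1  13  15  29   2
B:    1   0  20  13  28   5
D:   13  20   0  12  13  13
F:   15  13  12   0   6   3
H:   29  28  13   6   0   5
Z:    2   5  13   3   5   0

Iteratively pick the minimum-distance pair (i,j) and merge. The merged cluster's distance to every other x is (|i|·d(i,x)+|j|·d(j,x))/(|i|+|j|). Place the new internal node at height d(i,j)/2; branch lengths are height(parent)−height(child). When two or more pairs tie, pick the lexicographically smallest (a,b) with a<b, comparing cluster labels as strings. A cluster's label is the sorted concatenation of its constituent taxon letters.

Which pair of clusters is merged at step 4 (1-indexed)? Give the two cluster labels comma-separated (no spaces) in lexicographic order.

D,FHZ

step 1: merge (A,B) at d=1; branch lengths A→1/2, B→1/2; new cluster AB
  updated: d(AB,D)=33/2, d(AB,F)=14, d(AB,H)=57/2, d(AB,Z)=7/2
step 2: merge (F,Z) at d=3; branch lengths F→3/2, Z→3/2; new cluster FZ
  updated: d(AB,FZ)=35/4, d(D,FZ)=25/2, d(FZ,H)=11/2
step 3: merge (FZ,H) at d=11/2; branch lengths FZ→5/4, H→11/4; new cluster FHZ
  updated: d(AB,FHZ)=46/3, d(D,FHZ)=38/3
step 4: merge (D,FHZ) at d=38/3; branch lengths D→19/3, FHZ→43/12; new cluster DFHZ
  updated: d(AB,DFHZ)=125/8
step 5: merge (AB,DFHZ) at d=125/8; branch lengths AB→117/16, DFHZ→71/48; new cluster ABDFHZ
final tree: ((A:1/2,B:1/2):117/16,(D:19/3,((F:3/2,Z:3/2):5/4,H:11/4):43/12):71/48)
total length: 641/24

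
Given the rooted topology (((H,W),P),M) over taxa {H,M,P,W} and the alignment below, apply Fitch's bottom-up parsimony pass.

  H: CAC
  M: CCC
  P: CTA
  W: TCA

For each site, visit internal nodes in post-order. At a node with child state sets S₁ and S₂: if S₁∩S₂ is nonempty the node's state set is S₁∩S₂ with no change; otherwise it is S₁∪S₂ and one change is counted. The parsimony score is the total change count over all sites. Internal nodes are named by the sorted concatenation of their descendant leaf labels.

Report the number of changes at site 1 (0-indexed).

[col 0] HW: children H:{C}, W:{T} ∪→ {C,T}; cost 1
[col 0] HPW: children HW:{C,T}, P:{C} ∩→ {C}; cost 0
[col 0] HMPW: children HPW:{C}, M:{C} ∩→ {C}; cost 0
[col 1] HW: children H:{A}, W:{C} ∪→ {A,C}; cost 1
[col 1] HPW: children HW:{A,C}, P:{T} ∪→ {A,C,T}; cost 1
[col 1] HMPW: children HPW:{A,C,T}, M:{C} ∩→ {C}; cost 0
[col 2] HW: children H:{C}, W:{A} ∪→ {A,C}; cost 1
[col 2] HPW: children HW:{A,C}, P:{A} ∩→ {A}; cost 0
[col 2] HMPW: children HPW:{A}, M:{C} ∪→ {A,C}; cost 1
per-site changes: [1, 2, 2]; total = 5

2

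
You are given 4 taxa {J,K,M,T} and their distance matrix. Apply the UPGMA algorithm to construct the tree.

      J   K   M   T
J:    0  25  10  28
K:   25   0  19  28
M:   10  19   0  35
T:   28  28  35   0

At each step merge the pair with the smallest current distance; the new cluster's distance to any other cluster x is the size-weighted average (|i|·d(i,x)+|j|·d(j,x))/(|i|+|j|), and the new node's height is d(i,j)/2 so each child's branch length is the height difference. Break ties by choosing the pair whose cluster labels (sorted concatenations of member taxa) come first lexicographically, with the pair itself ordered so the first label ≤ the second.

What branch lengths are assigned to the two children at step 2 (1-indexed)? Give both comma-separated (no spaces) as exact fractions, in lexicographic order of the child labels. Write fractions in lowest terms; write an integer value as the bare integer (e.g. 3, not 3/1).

6,11

step 1: merge (J,M) at d=10; branch lengths J→5, M→5; new cluster JM
  updated: d(JM,K)=22, d(JM,T)=63/2
step 2: merge (JM,K) at d=22; branch lengths JM→6, K→11; new cluster JKM
  updated: d(JKM,T)=91/3
step 3: merge (JKM,T) at d=91/3; branch lengths JKM→25/6, T→91/6; new cluster JKMT
final tree: (((J:5,M:5):6,K:11):25/6,T:91/6)
total length: 139/3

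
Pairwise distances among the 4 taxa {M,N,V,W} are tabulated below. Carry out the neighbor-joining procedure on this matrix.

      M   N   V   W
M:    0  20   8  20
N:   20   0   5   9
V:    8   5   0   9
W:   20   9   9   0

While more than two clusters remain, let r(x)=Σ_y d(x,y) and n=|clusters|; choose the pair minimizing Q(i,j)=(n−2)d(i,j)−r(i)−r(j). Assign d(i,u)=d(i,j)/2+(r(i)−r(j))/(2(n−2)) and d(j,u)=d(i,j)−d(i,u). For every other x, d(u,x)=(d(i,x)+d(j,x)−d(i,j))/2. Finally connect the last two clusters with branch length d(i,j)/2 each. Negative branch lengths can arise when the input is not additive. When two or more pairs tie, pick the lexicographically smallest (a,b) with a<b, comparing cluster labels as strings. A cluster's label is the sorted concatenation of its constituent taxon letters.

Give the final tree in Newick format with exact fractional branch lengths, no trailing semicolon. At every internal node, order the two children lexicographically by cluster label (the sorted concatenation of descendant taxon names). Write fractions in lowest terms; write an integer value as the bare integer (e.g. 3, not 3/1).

iteration 1: select M,V (d=8, Q=-54); attach at lengths (21/2, -5/2); label the merged cluster MV
  updated: d(MV,N)=17/2, d(MV,W)=21/2
iteration 2: select MV,N (d=17/2, Q=-28); attach at lengths (5, 7/2); label the merged cluster MNV
  updated: d(MNV,W)=11/2
iteration 3: select MNV,W (d=11/2); attach at lengths (11/4, 11/4); label the merged cluster MNVW
final tree: (((M:21/2,V:-5/2):5,N:7/2):11/4,W:11/4)
total length: 22

(((M:21/2,V:-5/2):5,N:7/2):11/4,W:11/4)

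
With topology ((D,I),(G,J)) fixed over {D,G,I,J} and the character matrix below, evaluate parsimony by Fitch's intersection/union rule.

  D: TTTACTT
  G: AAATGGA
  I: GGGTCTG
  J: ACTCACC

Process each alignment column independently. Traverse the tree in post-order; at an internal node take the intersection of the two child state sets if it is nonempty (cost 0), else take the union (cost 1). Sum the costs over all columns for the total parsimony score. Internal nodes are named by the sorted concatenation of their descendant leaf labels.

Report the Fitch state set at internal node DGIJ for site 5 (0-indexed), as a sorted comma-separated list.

site 0, node DI: D={T} ∪ I={G} → {G,T} (+1)
site 0, node GJ: G={A} ∩ J={A} → {A} (+0)
site 0, node DGIJ: DI={G,T} ∪ GJ={A} → {A,G,T} (+1)
site 1, node DI: D={T} ∪ I={G} → {G,T} (+1)
site 1, node GJ: G={A} ∪ J={C} → {A,C} (+1)
site 1, node DGIJ: DI={G,T} ∪ GJ={A,C} → {A,C,G,T} (+1)
site 2, node DI: D={T} ∪ I={G} → {G,T} (+1)
site 2, node GJ: G={A} ∪ J={T} → {A,T} (+1)
site 2, node DGIJ: DI={G,T} ∩ GJ={A,T} → {T} (+0)
site 3, node DI: D={A} ∪ I={T} → {A,T} (+1)
site 3, node GJ: G={T} ∪ J={C} → {C,T} (+1)
site 3, node DGIJ: DI={A,T} ∩ GJ={C,T} → {T} (+0)
site 4, node DI: D={C} ∩ I={C} → {C} (+0)
site 4, node GJ: G={G} ∪ J={A} → {A,G} (+1)
site 4, node DGIJ: DI={C} ∪ GJ={A,G} → {A,C,G} (+1)
site 5, node DI: D={T} ∩ I={T} → {T} (+0)
site 5, node GJ: G={G} ∪ J={C} → {C,G} (+1)
site 5, node DGIJ: DI={T} ∪ GJ={C,G} → {C,G,T} (+1)
site 6, node DI: D={T} ∪ I={G} → {G,T} (+1)
site 6, node GJ: G={A} ∪ J={C} → {A,C} (+1)
site 6, node DGIJ: DI={G,T} ∪ GJ={A,C} → {A,C,G,T} (+1)
per-site changes: [2, 3, 2, 2, 2, 2, 3]; total = 16

C,G,T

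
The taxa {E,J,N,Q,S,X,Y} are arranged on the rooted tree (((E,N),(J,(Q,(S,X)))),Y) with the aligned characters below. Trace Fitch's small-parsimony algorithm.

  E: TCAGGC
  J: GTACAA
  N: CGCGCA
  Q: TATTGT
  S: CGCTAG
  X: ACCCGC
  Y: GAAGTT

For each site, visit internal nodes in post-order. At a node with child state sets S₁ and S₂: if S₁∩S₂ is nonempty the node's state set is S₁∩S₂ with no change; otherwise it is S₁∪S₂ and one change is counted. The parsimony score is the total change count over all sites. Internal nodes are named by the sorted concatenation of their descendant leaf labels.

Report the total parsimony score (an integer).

25

EN@0: {T} ∪ {C} = {C,T} (union, +1)
SX@0: {C} ∪ {A} = {A,C} (union, +1)
QSX@0: {T} ∪ {A,C} = {A,C,T} (union, +1)
JQSX@0: {G} ∪ {A,C,T} = {A,C,G,T} (union, +1)
EJNQSX@0: {C,T} ∩ {A,C,G,T} = {C,T} (intersection, +0)
EJNQSXY@0: {C,T} ∪ {G} = {C,G,T} (union, +1)
EN@1: {C} ∪ {G} = {C,G} (union, +1)
SX@1: {G} ∪ {C} = {C,G} (union, +1)
QSX@1: {A} ∪ {C,G} = {A,C,G} (union, +1)
JQSX@1: {T} ∪ {A,C,G} = {A,C,G,T} (union, +1)
EJNQSX@1: {C,G} ∩ {A,C,G,T} = {C,G} (intersection, +0)
EJNQSXY@1: {C,G} ∪ {A} = {A,C,G} (union, +1)
EN@2: {A} ∪ {C} = {A,C} (union, +1)
SX@2: {C} ∩ {C} = {C} (intersection, +0)
QSX@2: {T} ∪ {C} = {C,T} (union, +1)
JQSX@2: {A} ∪ {C,T} = {A,C,T} (union, +1)
EJNQSX@2: {A,C} ∩ {A,C,T} = {A,C} (intersection, +0)
EJNQSXY@2: {A,C} ∩ {A} = {A} (intersection, +0)
EN@3: {G} ∩ {G} = {G} (intersection, +0)
SX@3: {T} ∪ {C} = {C,T} (union, +1)
QSX@3: {T} ∩ {C,T} = {T} (intersection, +0)
JQSX@3: {C} ∪ {T} = {C,T} (union, +1)
EJNQSX@3: {G} ∪ {C,T} = {C,G,T} (union, +1)
EJNQSXY@3: {C,G,T} ∩ {G} = {G} (intersection, +0)
EN@4: {G} ∪ {C} = {C,G} (union, +1)
SX@4: {A} ∪ {G} = {A,G} (union, +1)
QSX@4: {G} ∩ {A,G} = {G} (intersection, +0)
JQSX@4: {A} ∪ {G} = {A,G} (union, +1)
EJNQSX@4: {C,G} ∩ {A,G} = {G} (intersection, +0)
EJNQSXY@4: {G} ∪ {T} = {G,T} (union, +1)
EN@5: {C} ∪ {A} = {A,C} (union, +1)
SX@5: {G} ∪ {C} = {C,G} (union, +1)
QSX@5: {T} ∪ {C,G} = {C,G,T} (union, +1)
JQSX@5: {A} ∪ {C,G,T} = {A,C,G,T} (union, +1)
EJNQSX@5: {A,C} ∩ {A,C,G,T} = {A,C} (intersection, +0)
EJNQSXY@5: {A,C} ∪ {T} = {A,C,T} (union, +1)
per-site changes: [5, 5, 3, 3, 4, 5]; total = 25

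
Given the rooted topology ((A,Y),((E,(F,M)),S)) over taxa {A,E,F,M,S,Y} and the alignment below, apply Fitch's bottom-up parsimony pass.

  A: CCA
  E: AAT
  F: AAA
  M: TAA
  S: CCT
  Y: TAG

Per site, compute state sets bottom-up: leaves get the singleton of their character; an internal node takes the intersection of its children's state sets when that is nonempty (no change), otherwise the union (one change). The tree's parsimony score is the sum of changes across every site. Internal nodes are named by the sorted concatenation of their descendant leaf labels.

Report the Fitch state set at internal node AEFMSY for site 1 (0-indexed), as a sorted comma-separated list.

[col 0] AY: children A:{C}, Y:{T} ∪→ {C,T}; cost 1
[col 0] FM: children F:{A}, M:{T} ∪→ {A,T}; cost 1
[col 0] EFM: children E:{A}, FM:{A,T} ∩→ {A}; cost 0
[col 0] EFMS: children EFM:{A}, S:{C} ∪→ {A,C}; cost 1
[col 0] AEFMSY: children AY:{C,T}, EFMS:{A,C} ∩→ {C}; cost 0
[col 1] AY: children A:{C}, Y:{A} ∪→ {A,C}; cost 1
[col 1] FM: children F:{A}, M:{A} ∩→ {A}; cost 0
[col 1] EFM: children E:{A}, FM:{A} ∩→ {A}; cost 0
[col 1] EFMS: children EFM:{A}, S:{C} ∪→ {A,C}; cost 1
[col 1] AEFMSY: children AY:{A,C}, EFMS:{A,C} ∩→ {A,C}; cost 0
[col 2] AY: children A:{A}, Y:{G} ∪→ {A,G}; cost 1
[col 2] FM: children F:{A}, M:{A} ∩→ {A}; cost 0
[col 2] EFM: children E:{T}, FM:{A} ∪→ {A,T}; cost 1
[col 2] EFMS: children EFM:{A,T}, S:{T} ∩→ {T}; cost 0
[col 2] AEFMSY: children AY:{A,G}, EFMS:{T} ∪→ {A,G,T}; cost 1
per-site changes: [3, 2, 3]; total = 8

A,C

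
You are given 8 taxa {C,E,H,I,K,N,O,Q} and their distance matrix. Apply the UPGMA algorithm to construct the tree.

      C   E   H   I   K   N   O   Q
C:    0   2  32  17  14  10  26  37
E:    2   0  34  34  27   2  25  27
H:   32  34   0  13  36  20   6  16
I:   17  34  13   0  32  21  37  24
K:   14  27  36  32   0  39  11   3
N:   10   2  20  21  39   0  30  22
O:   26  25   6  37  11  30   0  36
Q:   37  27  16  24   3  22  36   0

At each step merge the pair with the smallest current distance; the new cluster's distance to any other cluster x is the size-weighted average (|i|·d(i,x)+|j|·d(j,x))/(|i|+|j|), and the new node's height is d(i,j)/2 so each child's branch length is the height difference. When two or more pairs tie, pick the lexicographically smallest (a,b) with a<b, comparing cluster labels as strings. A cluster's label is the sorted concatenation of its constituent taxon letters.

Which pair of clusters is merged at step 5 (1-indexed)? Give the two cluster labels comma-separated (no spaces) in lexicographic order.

iteration 1: select C,E (d=2); attach at lengths (1, 1); label the merged cluster CE
  updated: d(CE,H)=33, d(CE,I)=51/2, d(CE,K)=41/2, d(CE,N)=6, d(CE,O)=51/2, d(CE,Q)=32
iteration 2: select K,Q (d=3); attach at lengths (3/2, 3/2); label the merged cluster KQ
  updated: d(CE,KQ)=105/4, d(H,KQ)=26, d(I,KQ)=28, d(KQ,N)=61/2, d(KQ,O)=47/2
iteration 3: select CE,N (d=6); attach at lengths (2, 3); label the merged cluster CEN
  updated: d(CEN,H)=86/3, d(CEN,I)=24, d(CEN,KQ)=83/3, d(CEN,O)=27
iteration 4: select H,O (d=6); attach at lengths (3, 3); label the merged cluster HO
  updated: d(CEN,HO)=167/6, d(HO,I)=25, d(HO,KQ)=99/4
iteration 5: select CEN,I (d=24); attach at lengths (9, 12); label the merged cluster CEIN
  updated: d(CEIN,HO)=217/8, d(CEIN,KQ)=111/4
iteration 6: select HO,KQ (d=99/4); attach at lengths (75/8, 87/8); label the merged cluster HKOQ
  updated: d(CEIN,HKOQ)=439/16
iteration 7: select CEIN,HKOQ (d=439/16); attach at lengths (55/32, 43/32); label the merged cluster CEHIKNOQ
final tree: ((((C:1,E:1):2,N:3):9,I:12):55/32,((H:3,O:3):75/8,(K:3/2,Q:3/2):87/8):43/32)
total length: 965/16

CEN,I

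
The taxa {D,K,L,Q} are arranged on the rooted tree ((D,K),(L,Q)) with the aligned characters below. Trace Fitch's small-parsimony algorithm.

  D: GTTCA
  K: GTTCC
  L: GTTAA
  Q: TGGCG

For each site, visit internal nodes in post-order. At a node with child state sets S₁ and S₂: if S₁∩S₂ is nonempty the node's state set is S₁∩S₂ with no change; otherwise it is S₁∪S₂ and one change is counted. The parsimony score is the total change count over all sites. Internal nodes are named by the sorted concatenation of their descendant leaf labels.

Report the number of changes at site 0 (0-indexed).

1

[col 0] DK: children D:{G}, K:{G} ∩→ {G}; cost 0
[col 0] LQ: children L:{G}, Q:{T} ∪→ {G,T}; cost 1
[col 0] DKLQ: children DK:{G}, LQ:{G,T} ∩→ {G}; cost 0
[col 1] DK: children D:{T}, K:{T} ∩→ {T}; cost 0
[col 1] LQ: children L:{T}, Q:{G} ∪→ {G,T}; cost 1
[col 1] DKLQ: children DK:{T}, LQ:{G,T} ∩→ {T}; cost 0
[col 2] DK: children D:{T}, K:{T} ∩→ {T}; cost 0
[col 2] LQ: children L:{T}, Q:{G} ∪→ {G,T}; cost 1
[col 2] DKLQ: children DK:{T}, LQ:{G,T} ∩→ {T}; cost 0
[col 3] DK: children D:{C}, K:{C} ∩→ {C}; cost 0
[col 3] LQ: children L:{A}, Q:{C} ∪→ {A,C}; cost 1
[col 3] DKLQ: children DK:{C}, LQ:{A,C} ∩→ {C}; cost 0
[col 4] DK: children D:{A}, K:{C} ∪→ {A,C}; cost 1
[col 4] LQ: children L:{A}, Q:{G} ∪→ {A,G}; cost 1
[col 4] DKLQ: children DK:{A,C}, LQ:{A,G} ∩→ {A}; cost 0
per-site changes: [1, 1, 1, 1, 2]; total = 6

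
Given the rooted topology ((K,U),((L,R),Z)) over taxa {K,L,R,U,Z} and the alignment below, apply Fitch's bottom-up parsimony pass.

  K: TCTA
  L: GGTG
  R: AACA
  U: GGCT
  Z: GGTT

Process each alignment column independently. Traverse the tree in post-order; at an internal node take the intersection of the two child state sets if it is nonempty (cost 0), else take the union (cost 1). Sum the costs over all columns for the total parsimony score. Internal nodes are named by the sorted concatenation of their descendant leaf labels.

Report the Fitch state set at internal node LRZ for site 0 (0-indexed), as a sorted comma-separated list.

G

site 0, node KU: K={T} ∪ U={G} → {G,T} (+1)
site 0, node LR: L={G} ∪ R={A} → {A,G} (+1)
site 0, node LRZ: LR={A,G} ∩ Z={G} → {G} (+0)
site 0, node KLRUZ: KU={G,T} ∩ LRZ={G} → {G} (+0)
site 1, node KU: K={C} ∪ U={G} → {C,G} (+1)
site 1, node LR: L={G} ∪ R={A} → {A,G} (+1)
site 1, node LRZ: LR={A,G} ∩ Z={G} → {G} (+0)
site 1, node KLRUZ: KU={C,G} ∩ LRZ={G} → {G} (+0)
site 2, node KU: K={T} ∪ U={C} → {C,T} (+1)
site 2, node LR: L={T} ∪ R={C} → {C,T} (+1)
site 2, node LRZ: LR={C,T} ∩ Z={T} → {T} (+0)
site 2, node KLRUZ: KU={C,T} ∩ LRZ={T} → {T} (+0)
site 3, node KU: K={A} ∪ U={T} → {A,T} (+1)
site 3, node LR: L={G} ∪ R={A} → {A,G} (+1)
site 3, node LRZ: LR={A,G} ∪ Z={T} → {A,G,T} (+1)
site 3, node KLRUZ: KU={A,T} ∩ LRZ={A,G,T} → {A,T} (+0)
per-site changes: [2, 2, 2, 3]; total = 9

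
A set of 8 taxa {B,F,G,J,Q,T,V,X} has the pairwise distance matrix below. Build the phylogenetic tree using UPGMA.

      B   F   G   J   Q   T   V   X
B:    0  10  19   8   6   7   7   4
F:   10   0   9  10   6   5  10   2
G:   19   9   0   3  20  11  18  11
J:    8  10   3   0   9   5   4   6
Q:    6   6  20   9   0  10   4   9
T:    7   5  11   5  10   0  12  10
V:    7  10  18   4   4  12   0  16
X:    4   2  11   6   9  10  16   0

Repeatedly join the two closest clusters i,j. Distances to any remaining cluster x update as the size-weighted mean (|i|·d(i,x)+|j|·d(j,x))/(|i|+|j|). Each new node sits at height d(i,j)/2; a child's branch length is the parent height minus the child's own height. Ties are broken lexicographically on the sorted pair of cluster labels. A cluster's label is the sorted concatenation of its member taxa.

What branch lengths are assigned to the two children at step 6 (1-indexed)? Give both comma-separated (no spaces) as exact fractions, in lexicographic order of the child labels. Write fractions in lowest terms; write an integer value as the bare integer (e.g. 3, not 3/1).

7/12,17/6

step 1: merge (F,X) at d=2; branch lengths F→1, X→1; new cluster FX
  updated: d(B,FX)=7, d(FX,G)=10, d(FX,J)=8, d(FX,Q)=15/2, d(FX,T)=15/2, d(FX,V)=13
step 2: merge (G,J) at d=3; branch lengths G→3/2, J→3/2; new cluster GJ
  updated: d(B,GJ)=27/2, d(FX,GJ)=9, d(GJ,Q)=29/2, d(GJ,T)=8, d(GJ,V)=11
step 3: merge (Q,V) at d=4; branch lengths Q→2, V→2; new cluster QV
  updated: d(B,QV)=13/2, d(FX,QV)=41/4, d(GJ,QV)=51/4, d(QV,T)=11
step 4: merge (B,QV) at d=13/2; branch lengths B→13/4, QV→5/4; new cluster BQV
  updated: d(BQV,FX)=55/6, d(BQV,GJ)=13, d(BQV,T)=29/3
step 5: merge (FX,T) at d=15/2; branch lengths FX→11/4, T→15/4; new cluster FTX
  updated: d(BQV,FTX)=28/3, d(FTX,GJ)=26/3
step 6: merge (FTX,GJ) at d=26/3; branch lengths FTX→7/12, GJ→17/6; new cluster FGJTX
  updated: d(BQV,FGJTX)=54/5
step 7: merge (BQV,FGJTX) at d=54/5; branch lengths BQV→43/20, FGJTX→16/15; new cluster BFGJQTVX
final tree: ((B:13/4,(Q:2,V:2):5/4):43/20,(((F:1,X:1):11/4,T:15/4):7/12,(G:3/2,J:3/2):17/6):16/15)
total length: 799/30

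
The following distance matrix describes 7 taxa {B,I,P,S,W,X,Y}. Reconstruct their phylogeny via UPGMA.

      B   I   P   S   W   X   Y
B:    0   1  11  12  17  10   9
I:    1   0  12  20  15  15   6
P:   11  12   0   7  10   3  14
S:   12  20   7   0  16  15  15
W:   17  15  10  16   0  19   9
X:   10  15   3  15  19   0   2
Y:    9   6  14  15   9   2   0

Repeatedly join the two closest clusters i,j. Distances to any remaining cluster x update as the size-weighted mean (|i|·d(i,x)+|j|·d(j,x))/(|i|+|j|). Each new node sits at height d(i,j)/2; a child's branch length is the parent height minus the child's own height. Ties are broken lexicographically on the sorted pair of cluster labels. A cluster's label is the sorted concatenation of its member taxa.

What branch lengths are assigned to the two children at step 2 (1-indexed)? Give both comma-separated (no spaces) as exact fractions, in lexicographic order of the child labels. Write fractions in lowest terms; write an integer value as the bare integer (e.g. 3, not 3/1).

1. join B+I (d=1) ⇒ BI; edges |B|=1/2, |I|=1/2
  updated: d(BI,P)=23/2, d(BI,S)=16, d(BI,W)=16, d(BI,X)=25/2, d(BI,Y)=15/2
2. join X+Y (d=2) ⇒ XY; edges |X|=1, |Y|=1
  updated: d(BI,XY)=10, d(P,XY)=17/2, d(S,XY)=15, d(W,XY)=14
3. join P+S (d=7) ⇒ PS; edges |P|=7/2, |S|=7/2
  updated: d(BI,PS)=55/4, d(PS,W)=13, d(PS,XY)=47/4
4. join BI+XY (d=10) ⇒ BIXY; edges |BI|=9/2, |XY|=4
  updated: d(BIXY,PS)=51/4, d(BIXY,W)=15
5. join BIXY+PS (d=51/4) ⇒ BIPSXY; edges |BIXY|=11/8, |PS|=23/8
  updated: d(BIPSXY,W)=43/3
6. join BIPSXY+W (d=43/3) ⇒ BIPSWXY; edges |BIPSXY|=19/24, |W|=43/6
final tree: ((((B:1/2,I:1/2):9/2,(X:1,Y:1):4):11/8,(P:7/2,S:7/2):23/8):19/24,W:43/6)
total length: 737/24

1,1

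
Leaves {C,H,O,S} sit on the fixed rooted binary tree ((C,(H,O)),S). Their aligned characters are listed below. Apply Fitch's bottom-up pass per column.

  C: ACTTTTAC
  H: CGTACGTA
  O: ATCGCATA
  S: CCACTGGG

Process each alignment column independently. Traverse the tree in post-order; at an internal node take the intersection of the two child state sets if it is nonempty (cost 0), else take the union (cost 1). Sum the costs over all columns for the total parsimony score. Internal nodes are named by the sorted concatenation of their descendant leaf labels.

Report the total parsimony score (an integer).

16

HO@0: {C} ∪ {A} = {A,C} (union, +1)
CHO@0: {A} ∩ {A,C} = {A} (intersection, +0)
CHOS@0: {A} ∪ {C} = {A,C} (union, +1)
HO@1: {G} ∪ {T} = {G,T} (union, +1)
CHO@1: {C} ∪ {G,T} = {C,G,T} (union, +1)
CHOS@1: {C,G,T} ∩ {C} = {C} (intersection, +0)
HO@2: {T} ∪ {C} = {C,T} (union, +1)
CHO@2: {T} ∩ {C,T} = {T} (intersection, +0)
CHOS@2: {T} ∪ {A} = {A,T} (union, +1)
HO@3: {A} ∪ {G} = {A,G} (union, +1)
CHO@3: {T} ∪ {A,G} = {A,G,T} (union, +1)
CHOS@3: {A,G,T} ∪ {C} = {A,C,G,T} (union, +1)
HO@4: {C} ∩ {C} = {C} (intersection, +0)
CHO@4: {T} ∪ {C} = {C,T} (union, +1)
CHOS@4: {C,T} ∩ {T} = {T} (intersection, +0)
HO@5: {G} ∪ {A} = {A,G} (union, +1)
CHO@5: {T} ∪ {A,G} = {A,G,T} (union, +1)
CHOS@5: {A,G,T} ∩ {G} = {G} (intersection, +0)
HO@6: {T} ∩ {T} = {T} (intersection, +0)
CHO@6: {A} ∪ {T} = {A,T} (union, +1)
CHOS@6: {A,T} ∪ {G} = {A,G,T} (union, +1)
HO@7: {A} ∩ {A} = {A} (intersection, +0)
CHO@7: {C} ∪ {A} = {A,C} (union, +1)
CHOS@7: {A,C} ∪ {G} = {A,C,G} (union, +1)
per-site changes: [2, 2, 2, 3, 1, 2, 2, 2]; total = 16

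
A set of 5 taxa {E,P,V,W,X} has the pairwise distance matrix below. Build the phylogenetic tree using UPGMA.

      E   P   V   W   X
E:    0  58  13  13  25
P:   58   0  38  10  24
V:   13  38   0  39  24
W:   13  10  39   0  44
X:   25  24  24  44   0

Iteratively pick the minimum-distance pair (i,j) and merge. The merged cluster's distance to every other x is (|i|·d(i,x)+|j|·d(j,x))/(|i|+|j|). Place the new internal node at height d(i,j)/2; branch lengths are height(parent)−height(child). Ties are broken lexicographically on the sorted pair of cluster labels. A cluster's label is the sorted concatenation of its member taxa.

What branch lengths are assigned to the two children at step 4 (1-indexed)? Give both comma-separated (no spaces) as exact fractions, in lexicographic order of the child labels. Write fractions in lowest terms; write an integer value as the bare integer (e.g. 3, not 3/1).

23/4,13

1. join P+W (d=10) ⇒ PW; edges |P|=5, |W|=5
  updated: d(E,PW)=71/2, d(PW,V)=77/2, d(PW,X)=34
2. join E+V (d=13) ⇒ EV; edges |E|=13/2, |V|=13/2
  updated: d(EV,PW)=37, d(EV,X)=49/2
3. join EV+X (d=49/2) ⇒ EVX; edges |EV|=23/4, |X|=49/4
  updated: d(EVX,PW)=36
4. join EVX+PW (d=36) ⇒ EPVWX; edges |EVX|=23/4, |PW|=13
final tree: (((E:13/2,V:13/2):23/4,X:49/4):23/4,(P:5,W:5):13)
total length: 239/4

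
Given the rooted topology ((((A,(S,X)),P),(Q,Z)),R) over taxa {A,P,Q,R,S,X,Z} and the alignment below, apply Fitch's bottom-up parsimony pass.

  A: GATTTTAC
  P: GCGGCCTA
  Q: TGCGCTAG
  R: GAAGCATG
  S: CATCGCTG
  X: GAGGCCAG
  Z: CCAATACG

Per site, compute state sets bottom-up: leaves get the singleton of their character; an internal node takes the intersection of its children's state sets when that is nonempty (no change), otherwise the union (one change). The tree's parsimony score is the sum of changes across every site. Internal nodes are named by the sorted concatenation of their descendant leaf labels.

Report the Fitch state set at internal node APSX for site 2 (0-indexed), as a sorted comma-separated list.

G,T

site 0, node SX: S={C} ∪ X={G} → {C,G} (+1)
site 0, node ASX: A={G} ∩ SX={C,G} → {G} (+0)
site 0, node APSX: ASX={G} ∩ P={G} → {G} (+0)
site 0, node QZ: Q={T} ∪ Z={C} → {C,T} (+1)
site 0, node APQSXZ: APSX={G} ∪ QZ={C,T} → {C,G,T} (+1)
site 0, node APQRSXZ: APQSXZ={C,G,T} ∩ R={G} → {G} (+0)
site 1, node SX: S={A} ∩ X={A} → {A} (+0)
site 1, node ASX: A={A} ∩ SX={A} → {A} (+0)
site 1, node APSX: ASX={A} ∪ P={C} → {A,C} (+1)
site 1, node QZ: Q={G} ∪ Z={C} → {C,G} (+1)
site 1, node APQSXZ: APSX={A,C} ∩ QZ={C,G} → {C} (+0)
site 1, node APQRSXZ: APQSXZ={C} ∪ R={A} → {A,C} (+1)
site 2, node SX: S={T} ∪ X={G} → {G,T} (+1)
site 2, node ASX: A={T} ∩ SX={G,T} → {T} (+0)
site 2, node APSX: ASX={T} ∪ P={G} → {G,T} (+1)
site 2, node QZ: Q={C} ∪ Z={A} → {A,C} (+1)
site 2, node APQSXZ: APSX={G,T} ∪ QZ={A,C} → {A,C,G,T} (+1)
site 2, node APQRSXZ: APQSXZ={A,C,G,T} ∩ R={A} → {A} (+0)
site 3, node SX: S={C} ∪ X={G} → {C,G} (+1)
site 3, node ASX: A={T} ∪ SX={C,G} → {C,G,T} (+1)
site 3, node APSX: ASX={C,G,T} ∩ P={G} → {G} (+0)
site 3, node QZ: Q={G} ∪ Z={A} → {A,G} (+1)
site 3, node APQSXZ: APSX={G} ∩ QZ={A,G} → {G} (+0)
site 3, node APQRSXZ: APQSXZ={G} ∩ R={G} → {G} (+0)
site 4, node SX: S={G} ∪ X={C} → {C,G} (+1)
site 4, node ASX: A={T} ∪ SX={C,G} → {C,G,T} (+1)
site 4, node APSX: ASX={C,G,T} ∩ P={C} → {C} (+0)
site 4, node QZ: Q={C} ∪ Z={T} → {C,T} (+1)
site 4, node APQSXZ: APSX={C} ∩ QZ={C,T} → {C} (+0)
site 4, node APQRSXZ: APQSXZ={C} ∩ R={C} → {C} (+0)
site 5, node SX: S={C} ∩ X={C} → {C} (+0)
site 5, node ASX: A={T} ∪ SX={C} → {C,T} (+1)
site 5, node APSX: ASX={C,T} ∩ P={C} → {C} (+0)
site 5, node QZ: Q={T} ∪ Z={A} → {A,T} (+1)
site 5, node APQSXZ: APSX={C} ∪ QZ={A,T} → {A,C,T} (+1)
site 5, node APQRSXZ: APQSXZ={A,C,T} ∩ R={A} → {A} (+0)
site 6, node SX: S={T} ∪ X={A} → {A,T} (+1)
site 6, node ASX: A={A} ∩ SX={A,T} → {A} (+0)
site 6, node APSX: ASX={A} ∪ P={T} → {A,T} (+1)
site 6, node QZ: Q={A} ∪ Z={C} → {A,C} (+1)
site 6, node APQSXZ: APSX={A,T} ∩ QZ={A,C} → {A} (+0)
site 6, node APQRSXZ: APQSXZ={A} ∪ R={T} → {A,T} (+1)
site 7, node SX: S={G} ∩ X={G} → {G} (+0)
site 7, node ASX: A={C} ∪ SX={G} → {C,G} (+1)
site 7, node APSX: ASX={C,G} ∪ P={A} → {A,C,G} (+1)
site 7, node QZ: Q={G} ∩ Z={G} → {G} (+0)
site 7, node APQSXZ: APSX={A,C,G} ∩ QZ={G} → {G} (+0)
site 7, node APQRSXZ: APQSXZ={G} ∩ R={G} → {G} (+0)
per-site changes: [3, 3, 4, 3, 3, 3, 4, 2]; total = 25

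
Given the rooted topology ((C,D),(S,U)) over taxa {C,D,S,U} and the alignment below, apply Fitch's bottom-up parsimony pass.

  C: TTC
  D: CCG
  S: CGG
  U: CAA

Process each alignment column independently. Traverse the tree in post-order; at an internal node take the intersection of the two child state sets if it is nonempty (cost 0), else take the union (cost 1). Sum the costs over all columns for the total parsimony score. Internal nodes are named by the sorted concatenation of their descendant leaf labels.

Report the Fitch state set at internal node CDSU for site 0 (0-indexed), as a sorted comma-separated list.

[col 0] CD: children C:{T}, D:{C} ∪→ {C,T}; cost 1
[col 0] SU: children S:{C}, U:{C} ∩→ {C}; cost 0
[col 0] CDSU: children CD:{C,T}, SU:{C} ∩→ {C}; cost 0
[col 1] CD: children C:{T}, D:{C} ∪→ {C,T}; cost 1
[col 1] SU: children S:{G}, U:{A} ∪→ {A,G}; cost 1
[col 1] CDSU: children CD:{C,T}, SU:{A,G} ∪→ {A,C,G,T}; cost 1
[col 2] CD: children C:{C}, D:{G} ∪→ {C,G}; cost 1
[col 2] SU: children S:{G}, U:{A} ∪→ {A,G}; cost 1
[col 2] CDSU: children CD:{C,G}, SU:{A,G} ∩→ {G}; cost 0
per-site changes: [1, 3, 2]; total = 6

C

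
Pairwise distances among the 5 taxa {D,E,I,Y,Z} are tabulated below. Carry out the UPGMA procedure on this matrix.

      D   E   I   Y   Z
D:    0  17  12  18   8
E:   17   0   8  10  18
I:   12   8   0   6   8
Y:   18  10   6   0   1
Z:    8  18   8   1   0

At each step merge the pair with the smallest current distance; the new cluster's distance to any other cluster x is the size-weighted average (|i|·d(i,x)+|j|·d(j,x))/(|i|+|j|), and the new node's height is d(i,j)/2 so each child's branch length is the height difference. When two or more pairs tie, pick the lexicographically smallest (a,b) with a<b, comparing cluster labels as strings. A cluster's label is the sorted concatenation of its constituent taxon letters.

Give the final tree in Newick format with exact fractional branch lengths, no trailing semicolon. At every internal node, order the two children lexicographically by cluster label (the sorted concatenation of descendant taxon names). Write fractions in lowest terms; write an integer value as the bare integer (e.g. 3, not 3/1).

(D:55/8,(E:6,(I:7/2,(Y:1/2,Z:1/2):3):5/2):7/8)

step 1: merge (Y,Z) at d=1; branch lengths Y→1/2, Z→1/2; new cluster YZ
  updated: d(D,YZ)=13, d(E,YZ)=14, d(I,YZ)=7
step 2: merge (I,YZ) at d=7; branch lengths I→7/2, YZ→3; new cluster IYZ
  updated: d(D,IYZ)=38/3, d(E,IYZ)=12
step 3: merge (E,IYZ) at d=12; branch lengths E→6, IYZ→5/2; new cluster EIYZ
  updated: d(D,EIYZ)=55/4
step 4: merge (D,EIYZ) at d=55/4; branch lengths D→55/8, EIYZ→7/8; new cluster DEIYZ
final tree: (D:55/8,(E:6,(I:7/2,(Y:1/2,Z:1/2):3):5/2):7/8)
total length: 95/4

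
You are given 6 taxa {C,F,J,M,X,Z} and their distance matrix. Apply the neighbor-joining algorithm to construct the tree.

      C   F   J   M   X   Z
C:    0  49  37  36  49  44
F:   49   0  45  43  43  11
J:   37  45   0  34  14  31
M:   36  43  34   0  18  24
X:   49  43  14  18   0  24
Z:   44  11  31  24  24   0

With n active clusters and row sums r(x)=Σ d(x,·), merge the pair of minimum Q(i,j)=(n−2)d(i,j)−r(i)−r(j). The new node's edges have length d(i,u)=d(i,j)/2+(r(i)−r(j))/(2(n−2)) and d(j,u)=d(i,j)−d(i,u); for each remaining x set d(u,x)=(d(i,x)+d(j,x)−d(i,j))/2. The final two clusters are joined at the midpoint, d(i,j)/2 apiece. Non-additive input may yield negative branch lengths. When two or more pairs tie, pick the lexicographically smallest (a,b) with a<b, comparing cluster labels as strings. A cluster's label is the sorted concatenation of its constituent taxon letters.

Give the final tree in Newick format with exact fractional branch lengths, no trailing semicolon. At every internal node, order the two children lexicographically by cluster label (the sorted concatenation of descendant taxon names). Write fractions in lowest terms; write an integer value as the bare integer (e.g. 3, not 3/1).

1. join F+Z (d=11, Q=-281) ⇒ FZ; edges |F|=101/8, |Z|=-13/8
  updated: d(C,FZ)=41, d(FZ,J)=65/2, d(FZ,M)=28, d(FZ,X)=28
2. join J+X (d=14, Q=-369/2) ⇒ JX; edges |J|=101/12, |X|=67/12
  updated: d(C,JX)=36, d(FZ,JX)=93/4, d(JX,M)=19
3. join C+M (d=36, Q=-124) ⇒ CM; edges |C|=51/2, |M|=21/2
  updated: d(CM,FZ)=33/2, d(CM,JX)=19/2
4. join CM+FZ (d=33/2, Q=-197/4) ⇒ CFMZ; edges |CM|=11/8, |FZ|=121/8
  updated: d(CFMZ,JX)=65/8
5. join CFMZ+JX (d=65/8) ⇒ CFJMXZ; edges |CFMZ|=65/16, |JX|=65/16
final tree: (((C:51/2,M:21/2):11/8,(F:101/8,Z:-13/8):121/8):65/16,(J:101/12,X:67/12):65/16)
total length: 685/8

(((C:51/2,M:21/2):11/8,(F:101/8,Z:-13/8):121/8):65/16,(J:101/12,X:67/12):65/16)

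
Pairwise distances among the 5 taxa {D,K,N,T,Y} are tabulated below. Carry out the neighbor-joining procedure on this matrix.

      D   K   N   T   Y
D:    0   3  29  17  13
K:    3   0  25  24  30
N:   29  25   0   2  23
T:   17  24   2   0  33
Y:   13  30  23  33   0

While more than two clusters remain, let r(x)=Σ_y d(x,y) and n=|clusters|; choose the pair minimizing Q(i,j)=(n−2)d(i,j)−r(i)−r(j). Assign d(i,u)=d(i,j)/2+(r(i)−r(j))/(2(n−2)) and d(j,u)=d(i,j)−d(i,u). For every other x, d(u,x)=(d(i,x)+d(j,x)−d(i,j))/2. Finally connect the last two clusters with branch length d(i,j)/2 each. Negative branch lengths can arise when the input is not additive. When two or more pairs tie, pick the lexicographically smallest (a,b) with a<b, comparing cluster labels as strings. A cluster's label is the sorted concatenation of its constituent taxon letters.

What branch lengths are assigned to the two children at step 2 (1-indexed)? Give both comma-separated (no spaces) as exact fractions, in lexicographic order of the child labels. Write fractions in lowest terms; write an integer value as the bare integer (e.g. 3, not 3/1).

-25/8,49/8

1. join N+T (d=2, Q=-149) ⇒ NT; edges |N|=3/2, |T|=1/2
  updated: d(D,NT)=22, d(K,NT)=47/2, d(NT,Y)=27
2. join D+K (d=3, Q=-177/2) ⇒ DK; edges |D|=-25/8, |K|=49/8
  updated: d(DK,NT)=85/4, d(DK,Y)=20
3. join DK+NT (d=85/4, Q=-273/4) ⇒ DKNT; edges |DK|=57/8, |NT|=113/8
  updated: d(DKNT,Y)=103/8
4. join DKNT+Y (d=103/8) ⇒ DKNTY; edges |DKNT|=103/16, |Y|=103/16
final tree: (((D:-25/8,K:49/8):57/8,(N:3/2,T:1/2):113/8):103/16,Y:103/16)
total length: 313/8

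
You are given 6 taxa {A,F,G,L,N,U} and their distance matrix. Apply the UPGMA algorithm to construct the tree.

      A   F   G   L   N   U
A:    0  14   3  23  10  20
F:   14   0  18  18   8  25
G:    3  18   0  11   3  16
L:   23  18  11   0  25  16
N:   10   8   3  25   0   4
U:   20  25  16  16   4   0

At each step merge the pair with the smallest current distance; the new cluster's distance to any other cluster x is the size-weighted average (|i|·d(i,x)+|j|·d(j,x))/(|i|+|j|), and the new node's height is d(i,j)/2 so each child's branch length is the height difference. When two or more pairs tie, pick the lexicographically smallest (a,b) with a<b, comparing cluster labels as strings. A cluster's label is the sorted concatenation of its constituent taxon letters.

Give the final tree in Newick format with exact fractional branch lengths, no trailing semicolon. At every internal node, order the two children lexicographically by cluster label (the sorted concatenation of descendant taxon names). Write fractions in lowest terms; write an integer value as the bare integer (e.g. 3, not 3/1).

((((A:3/2,G:3/2):37/8,(N:2,U:2):33/8):2,F:65/8):47/40,L:93/10)

1. join A+G (d=3) ⇒ AG; edges |A|=3/2, |G|=3/2
  updated: d(AG,F)=16, d(AG,L)=17, d(AG,N)=13/2, d(AG,U)=18
2. join N+U (d=4) ⇒ NU; edges |N|=2, |U|=2
  updated: d(AG,NU)=49/4, d(F,NU)=33/2, d(L,NU)=41/2
3. join AG+NU (d=49/4) ⇒ AGNU; edges |AG|=37/8, |NU|=33/8
  updated: d(AGNU,F)=65/4, d(AGNU,L)=75/4
4. join AGNU+F (d=65/4) ⇒ AFGNU; edges |AGNU|=2, |F|=65/8
  updated: d(AFGNU,L)=93/5
5. join AFGNU+L (d=93/5) ⇒ AFGLNU; edges |AFGNU|=47/40, |L|=93/10
final tree: ((((A:3/2,G:3/2):37/8,(N:2,U:2):33/8):2,F:65/8):47/40,L:93/10)
total length: 727/20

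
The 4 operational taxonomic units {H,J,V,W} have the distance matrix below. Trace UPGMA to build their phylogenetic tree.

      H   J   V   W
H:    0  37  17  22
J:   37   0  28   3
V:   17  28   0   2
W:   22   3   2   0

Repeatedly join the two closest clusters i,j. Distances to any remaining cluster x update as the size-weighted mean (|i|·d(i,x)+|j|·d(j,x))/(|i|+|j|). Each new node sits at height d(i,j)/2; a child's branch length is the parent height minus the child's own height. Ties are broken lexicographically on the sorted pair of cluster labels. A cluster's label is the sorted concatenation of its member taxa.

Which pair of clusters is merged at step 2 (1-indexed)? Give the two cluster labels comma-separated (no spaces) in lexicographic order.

J,VW

iteration 1: select V,W (d=2); attach at lengths (1, 1); label the merged cluster VW
  updated: d(H,VW)=39/2, d(J,VW)=31/2
iteration 2: select J,VW (d=31/2); attach at lengths (31/4, 27/4); label the merged cluster JVW
  updated: d(H,JVW)=76/3
iteration 3: select H,JVW (d=76/3); attach at lengths (38/3, 59/12); label the merged cluster HJVW
final tree: (H:38/3,(J:31/4,(V:1,W:1):27/4):59/12)
total length: 409/12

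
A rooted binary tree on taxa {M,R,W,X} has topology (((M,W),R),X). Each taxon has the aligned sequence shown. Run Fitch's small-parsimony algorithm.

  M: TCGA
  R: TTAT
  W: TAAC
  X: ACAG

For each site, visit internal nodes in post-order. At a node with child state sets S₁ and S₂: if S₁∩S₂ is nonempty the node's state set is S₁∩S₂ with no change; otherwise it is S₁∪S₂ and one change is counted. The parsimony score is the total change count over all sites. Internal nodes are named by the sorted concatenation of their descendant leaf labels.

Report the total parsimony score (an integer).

site 0, node MW: M={T} ∩ W={T} → {T} (+0)
site 0, node MRW: MW={T} ∩ R={T} → {T} (+0)
site 0, node MRWX: MRW={T} ∪ X={A} → {A,T} (+1)
site 1, node MW: M={C} ∪ W={A} → {A,C} (+1)
site 1, node MRW: MW={A,C} ∪ R={T} → {A,C,T} (+1)
site 1, node MRWX: MRW={A,C,T} ∩ X={C} → {C} (+0)
site 2, node MW: M={G} ∪ W={A} → {A,G} (+1)
site 2, node MRW: MW={A,G} ∩ R={A} → {A} (+0)
site 2, node MRWX: MRW={A} ∩ X={A} → {A} (+0)
site 3, node MW: M={A} ∪ W={C} → {A,C} (+1)
site 3, node MRW: MW={A,C} ∪ R={T} → {A,C,T} (+1)
site 3, node MRWX: MRW={A,C,T} ∪ X={G} → {A,C,G,T} (+1)
per-site changes: [1, 2, 1, 3]; total = 7

7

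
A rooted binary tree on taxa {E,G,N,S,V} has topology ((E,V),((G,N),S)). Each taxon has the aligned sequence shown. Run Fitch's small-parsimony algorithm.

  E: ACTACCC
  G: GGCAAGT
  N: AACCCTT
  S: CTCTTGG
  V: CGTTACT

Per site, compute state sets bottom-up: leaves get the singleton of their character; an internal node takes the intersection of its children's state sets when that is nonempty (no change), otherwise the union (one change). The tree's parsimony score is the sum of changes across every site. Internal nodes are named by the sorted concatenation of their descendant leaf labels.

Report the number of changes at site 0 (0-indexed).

3

EV@0: {A} ∪ {C} = {A,C} (union, +1)
GN@0: {G} ∪ {A} = {A,G} (union, +1)
GNS@0: {A,G} ∪ {C} = {A,C,G} (union, +1)
EGNSV@0: {A,C} ∩ {A,C,G} = {A,C} (intersection, +0)
EV@1: {C} ∪ {G} = {C,G} (union, +1)
GN@1: {G} ∪ {A} = {A,G} (union, +1)
GNS@1: {A,G} ∪ {T} = {A,G,T} (union, +1)
EGNSV@1: {C,G} ∩ {A,G,T} = {G} (intersection, +0)
EV@2: {T} ∩ {T} = {T} (intersection, +0)
GN@2: {C} ∩ {C} = {C} (intersection, +0)
GNS@2: {C} ∩ {C} = {C} (intersection, +0)
EGNSV@2: {T} ∪ {C} = {C,T} (union, +1)
EV@3: {A} ∪ {T} = {A,T} (union, +1)
GN@3: {A} ∪ {C} = {A,C} (union, +1)
GNS@3: {A,C} ∪ {T} = {A,C,T} (union, +1)
EGNSV@3: {A,T} ∩ {A,C,T} = {A,T} (intersection, +0)
EV@4: {C} ∪ {A} = {A,C} (union, +1)
GN@4: {A} ∪ {C} = {A,C} (union, +1)
GNS@4: {A,C} ∪ {T} = {A,C,T} (union, +1)
EGNSV@4: {A,C} ∩ {A,C,T} = {A,C} (intersection, +0)
EV@5: {C} ∩ {C} = {C} (intersection, +0)
GN@5: {G} ∪ {T} = {G,T} (union, +1)
GNS@5: {G,T} ∩ {G} = {G} (intersection, +0)
EGNSV@5: {C} ∪ {G} = {C,G} (union, +1)
EV@6: {C} ∪ {T} = {C,T} (union, +1)
GN@6: {T} ∩ {T} = {T} (intersection, +0)
GNS@6: {T} ∪ {G} = {G,T} (union, +1)
EGNSV@6: {C,T} ∩ {G,T} = {T} (intersection, +0)
per-site changes: [3, 3, 1, 3, 3, 2, 2]; total = 17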